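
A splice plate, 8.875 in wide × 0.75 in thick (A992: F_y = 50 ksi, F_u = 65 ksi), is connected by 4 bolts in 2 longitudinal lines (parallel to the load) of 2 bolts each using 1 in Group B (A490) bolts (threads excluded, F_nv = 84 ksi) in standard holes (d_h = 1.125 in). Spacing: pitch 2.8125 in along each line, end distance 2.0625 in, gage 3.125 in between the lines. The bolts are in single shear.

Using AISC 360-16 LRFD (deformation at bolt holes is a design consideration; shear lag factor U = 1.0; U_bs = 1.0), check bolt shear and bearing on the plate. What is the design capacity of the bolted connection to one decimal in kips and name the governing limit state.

197.9 kips (bolt shear governs)

Bolt shear: A_b = π(1)²/4 = 0.7854 in². φR_n = 0.75 × 84 × 0.7854 × 4 × 1 = 197.9 kips.
Bearing (0.75 in plate, F_u = 65 ksi): end bolts L_c = 2.0625 − 1.125/2 = 1.5, R_n = min(1.2×1.5×0.75×65, 2.4×1×0.75×65) = 87.75 kips/bolt; interior L_c = 2.8125 − 1.125 = 1.6875, R_n = 98.719 kips/bolt. φR_n = 0.75 × (2×87.75 + 2×98.719) = 279.7 kips.
Governing: min(197.9, 279.7) = 197.9 kips → bolt shear.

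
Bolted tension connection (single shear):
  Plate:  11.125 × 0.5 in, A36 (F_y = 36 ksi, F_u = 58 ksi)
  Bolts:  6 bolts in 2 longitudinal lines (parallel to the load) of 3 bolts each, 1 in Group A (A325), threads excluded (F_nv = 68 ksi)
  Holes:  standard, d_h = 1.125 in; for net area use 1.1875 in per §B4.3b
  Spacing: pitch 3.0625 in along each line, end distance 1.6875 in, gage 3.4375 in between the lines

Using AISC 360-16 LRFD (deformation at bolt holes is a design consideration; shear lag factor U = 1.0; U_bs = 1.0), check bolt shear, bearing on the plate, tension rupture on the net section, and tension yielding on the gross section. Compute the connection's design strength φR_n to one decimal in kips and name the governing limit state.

180.2 kips (gross-section yield governs)

Bolt shear: A_b = π(1)²/4 = 0.7854 in². φR_n = 0.75 × 68 × 0.7854 × 6 × 1 = 240.3 kips.
Bearing (0.5 in plate, F_u = 58 ksi): end bolts L_c = 1.6875 − 1.125/2 = 1.125, R_n = min(1.2×1.125×0.5×58, 2.4×1×0.5×58) = 39.15 kips/bolt; interior L_c = 3.0625 − 1.125 = 1.9375, R_n = 67.425 kips/bolt. φR_n = 0.75 × (2×39.15 + 4×67.425) = 261.0 kips.
Tension rupture (net): A_n = (11.125 − 2×1.1875)×0.5 = 4.375 in² (U = 1.0, A_e = A_n). φR_n = 0.75 × 58 × 4.375 = 190.3 kips.
Tension yield (gross): A_g = 11.125×0.5 = 5.5625 in². φR_n = 0.90 × 36 × 5.5625 = 180.2 kips.
Governing: min(240.3, 261.0, 190.3, 180.2) = 180.2 kips → gross-section yield.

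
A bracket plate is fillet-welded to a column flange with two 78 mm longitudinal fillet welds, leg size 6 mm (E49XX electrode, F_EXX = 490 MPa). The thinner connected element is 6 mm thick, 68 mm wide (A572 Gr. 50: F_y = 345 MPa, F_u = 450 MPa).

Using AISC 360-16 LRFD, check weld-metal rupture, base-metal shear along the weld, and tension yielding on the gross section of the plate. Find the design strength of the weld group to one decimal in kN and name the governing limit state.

Weld metal: throat = 0.707×6 = 4.242 mm, L = 2×78 = 156 mm. φR_n = 0.75 × 0.6 × 490 × 4.242 × 156 = 145.9 kN.
Base metal shear (6 mm plate): yield φR_n = 1.0×0.6×345×6×156 = 193.8 kN; rupture φR_n = 0.75×0.6×450×6×156 = 189.5 kN; take 189.5 kN (rupture).
Tension yield (gross): A_g = 68×6 = 408 mm². φR_n = 0.90 × 345 × 408 = 126.7 kN.
Governing: min(145.9, 189.5, 126.7) = 126.7 kN → gross-section yield.

126.7 kN (gross-section yield governs)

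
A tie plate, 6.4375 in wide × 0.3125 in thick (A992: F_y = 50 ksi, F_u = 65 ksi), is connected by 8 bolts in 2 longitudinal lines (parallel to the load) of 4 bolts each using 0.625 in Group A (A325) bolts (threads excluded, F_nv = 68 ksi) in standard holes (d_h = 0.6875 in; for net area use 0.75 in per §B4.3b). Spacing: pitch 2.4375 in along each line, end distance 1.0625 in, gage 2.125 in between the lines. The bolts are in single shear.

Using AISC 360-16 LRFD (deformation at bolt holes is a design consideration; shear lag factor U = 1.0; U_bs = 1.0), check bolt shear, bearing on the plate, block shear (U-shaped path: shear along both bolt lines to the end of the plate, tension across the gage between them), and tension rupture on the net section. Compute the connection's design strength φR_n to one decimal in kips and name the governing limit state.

75.2 kips (net-section rupture governs)

Bolt shear: A_b = π(0.625)²/4 = 0.3068 in². φR_n = 0.75 × 68 × 0.3068 × 8 × 1 = 125.2 kips.
Bearing (0.3125 in plate, F_u = 65 ksi): end bolts L_c = 1.0625 − 0.6875/2 = 0.71875, R_n = min(1.2×0.71875×0.3125×65, 2.4×0.625×0.3125×65) = 17.52 kips/bolt; interior L_c = 2.4375 − 0.6875 = 1.75, R_n = 30.469 kips/bolt. φR_n = 0.75 × (2×17.52 + 6×30.469) = 163.4 kips.
Block shear: shear path 2×[1.0625+3×2.4375] = 2×8.375 in, A_gv = 5.2344, A_nv = 2×(8.375 − 3.5×0.75)×0.3125 = 3.5938 in²; tension across gage: (2.125 − 1×0.75)×0.3125 = 0.42969 in². R_n = min(0.6×65×3.5938, 0.6×50×5.2344) + 1.0×65×0.42969 = min(140.16, 157.03) + 27.93 = 168.09 kips. φR_n = 0.75 × 168.09 = 126.1 kips.
Tension rupture (net): A_n = (6.4375 − 2×0.75)×0.3125 = 1.543 in² (U = 1.0, A_e = A_n). φR_n = 0.75 × 65 × 1.543 = 75.2 kips.
Governing: min(125.2, 163.4, 126.1, 75.2) = 75.2 kips → net-section rupture.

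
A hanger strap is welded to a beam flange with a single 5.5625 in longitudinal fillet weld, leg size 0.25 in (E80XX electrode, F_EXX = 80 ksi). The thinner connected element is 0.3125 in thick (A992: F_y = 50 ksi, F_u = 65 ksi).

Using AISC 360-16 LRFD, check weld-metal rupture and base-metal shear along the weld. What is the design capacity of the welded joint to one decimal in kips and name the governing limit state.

35.4 kips (weld metal governs)

Weld metal: throat = 0.707×0.25 = 0.17675 in, L = 5.5625 in. φR_n = 0.75 × 0.6 × 80 × 0.17675 × 5.5625 = 35.4 kips.
Base metal shear (0.3125 in plate): yield φR_n = 1.0×0.6×50×0.3125×5.5625 = 52.1 kips; rupture φR_n = 0.75×0.6×65×0.3125×5.5625 = 50.8 kips; take 50.8 kips (rupture).
Governing: min(35.4, 50.8) = 35.4 kips → weld metal.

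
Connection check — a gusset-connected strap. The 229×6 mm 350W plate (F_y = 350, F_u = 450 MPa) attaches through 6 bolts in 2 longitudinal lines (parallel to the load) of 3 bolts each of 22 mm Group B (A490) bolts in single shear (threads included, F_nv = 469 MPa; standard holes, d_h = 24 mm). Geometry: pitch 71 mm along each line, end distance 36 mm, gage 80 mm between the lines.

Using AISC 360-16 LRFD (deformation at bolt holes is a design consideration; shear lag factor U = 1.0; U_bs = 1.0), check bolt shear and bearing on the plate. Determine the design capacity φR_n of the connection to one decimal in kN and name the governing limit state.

Bolt shear: A_b = π(22)²/4 = 380.13 mm². φR_n = 0.75 × 469 × 380.13 × 6 × 1 = 802.3 kN.
Bearing (6 mm plate, F_u = 450 MPa): end bolts L_c = 36 − 24/2 = 24, R_n = min(1.2×24×6×450, 2.4×22×6×450) = 77.76 kN/bolt; interior L_c = 71 − 24 = 47, R_n = 142.56 kN/bolt. φR_n = 0.75 × (2×77.76 + 4×142.56) = 544.3 kN.
Governing: min(802.3, 544.3) = 544.3 kN → bearing.

544.3 kN (bearing governs)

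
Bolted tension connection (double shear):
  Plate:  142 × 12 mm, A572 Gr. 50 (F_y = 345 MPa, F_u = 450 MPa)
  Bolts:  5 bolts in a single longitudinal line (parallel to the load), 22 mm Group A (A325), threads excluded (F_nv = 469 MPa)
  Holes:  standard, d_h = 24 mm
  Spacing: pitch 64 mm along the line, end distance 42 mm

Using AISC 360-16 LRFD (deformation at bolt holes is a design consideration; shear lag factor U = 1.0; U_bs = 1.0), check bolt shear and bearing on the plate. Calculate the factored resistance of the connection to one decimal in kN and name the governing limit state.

923.4 kN (bearing governs)

Bolt shear: A_b = π(22)²/4 = 380.13 mm². φR_n = 0.75 × 469 × 380.13 × 5 × 2 = 1337.1 kN.
Bearing (12 mm plate, F_u = 450 MPa): end bolts L_c = 42 − 24/2 = 30, R_n = min(1.2×30×12×450, 2.4×22×12×450) = 194.4 kN/bolt; interior L_c = 64 − 24 = 40, R_n = 259.2 kN/bolt. φR_n = 0.75 × (1×194.4 + 4×259.2) = 923.4 kN.
Governing: min(1337.1, 923.4) = 923.4 kN → bearing.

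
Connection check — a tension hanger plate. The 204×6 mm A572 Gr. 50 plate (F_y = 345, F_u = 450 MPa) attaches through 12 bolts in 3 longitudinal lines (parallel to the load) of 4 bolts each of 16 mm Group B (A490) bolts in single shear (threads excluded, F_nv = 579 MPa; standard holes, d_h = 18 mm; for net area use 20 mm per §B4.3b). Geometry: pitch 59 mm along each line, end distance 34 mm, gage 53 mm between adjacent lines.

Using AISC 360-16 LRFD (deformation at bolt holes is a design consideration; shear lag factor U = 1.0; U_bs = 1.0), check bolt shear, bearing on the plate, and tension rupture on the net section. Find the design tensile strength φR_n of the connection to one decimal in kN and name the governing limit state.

Bolt shear: A_b = π(16)²/4 = 201.06 mm². φR_n = 0.75 × 579 × 201.06 × 12 × 1 = 1047.7 kN.
Bearing (6 mm plate, F_u = 450 MPa): end bolts L_c = 34 − 18/2 = 25, R_n = min(1.2×25×6×450, 2.4×16×6×450) = 81 kN/bolt; interior L_c = 59 − 18 = 41, R_n = 103.68 kN/bolt. φR_n = 0.75 × (3×81 + 9×103.68) = 882.1 kN.
Tension rupture (net): A_n = (204 − 3×20)×6 = 864 mm² (U = 1.0, A_e = A_n). φR_n = 0.75 × 450 × 864 = 291.6 kN.
Governing: min(1047.7, 882.1, 291.6) = 291.6 kN → net-section rupture.

291.6 kN (net-section rupture governs)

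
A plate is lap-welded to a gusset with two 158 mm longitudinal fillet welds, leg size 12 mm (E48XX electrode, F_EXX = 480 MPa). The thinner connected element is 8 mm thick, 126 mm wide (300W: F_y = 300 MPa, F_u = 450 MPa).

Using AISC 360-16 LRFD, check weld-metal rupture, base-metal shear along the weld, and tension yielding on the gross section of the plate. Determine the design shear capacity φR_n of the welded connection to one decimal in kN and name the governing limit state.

272.2 kN (gross-section yield governs)

Weld metal: throat = 0.707×12 = 8.484 mm, L = 2×158 = 316 mm. φR_n = 0.75 × 0.6 × 480 × 8.484 × 316 = 579.1 kN.
Base metal shear (8 mm plate): yield φR_n = 1.0×0.6×300×8×316 = 455.0 kN; rupture φR_n = 0.75×0.6×450×8×316 = 511.9 kN; take 455.0 kN (yield).
Tension yield (gross): A_g = 126×8 = 1008 mm². φR_n = 0.90 × 300 × 1008 = 272.2 kN.
Governing: min(579.1, 455.0, 272.2) = 272.2 kN → gross-section yield.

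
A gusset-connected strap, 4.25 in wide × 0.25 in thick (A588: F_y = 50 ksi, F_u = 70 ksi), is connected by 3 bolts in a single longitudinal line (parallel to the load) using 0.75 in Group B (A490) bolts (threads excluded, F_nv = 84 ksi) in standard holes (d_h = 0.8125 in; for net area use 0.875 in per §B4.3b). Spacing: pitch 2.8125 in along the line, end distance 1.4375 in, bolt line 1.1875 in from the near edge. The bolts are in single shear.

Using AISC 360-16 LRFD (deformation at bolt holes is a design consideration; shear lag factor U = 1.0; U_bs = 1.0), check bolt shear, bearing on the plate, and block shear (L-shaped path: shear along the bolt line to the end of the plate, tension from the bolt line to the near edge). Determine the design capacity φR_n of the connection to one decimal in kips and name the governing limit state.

48.2 kips (block shear governs)

Bolt shear: A_b = π(0.75)²/4 = 0.44179 in². φR_n = 0.75 × 84 × 0.44179 × 3 × 1 = 83.5 kips.
Bearing (0.25 in plate, F_u = 70 ksi): end bolts L_c = 1.4375 − 0.8125/2 = 1.03125, R_n = min(1.2×1.03125×0.25×70, 2.4×0.75×0.25×70) = 21.656 kips/bolt; interior L_c = 2.8125 − 0.8125 = 2, R_n = 31.5 kips/bolt. φR_n = 0.75 × (1×21.656 + 2×31.5) = 63.5 kips.
Block shear: shear path 1×[1.4375+2×2.8125] = 1×7.0625 in, A_gv = 1.7656, A_nv = 1×(7.0625 − 2.5×0.875)×0.25 = 1.2188 in²; tension to near edge: (1.1875 − 0.5×0.875)×0.25 = 0.1875 in². R_n = min(0.6×70×1.2188, 0.6×50×1.7656) + 1.0×70×0.1875 = min(51.19, 52.968) + 13.125 = 64.315 kips. φR_n = 0.75 × 64.315 = 48.2 kips.
Governing: min(83.5, 63.5, 48.2) = 48.2 kips → block shear.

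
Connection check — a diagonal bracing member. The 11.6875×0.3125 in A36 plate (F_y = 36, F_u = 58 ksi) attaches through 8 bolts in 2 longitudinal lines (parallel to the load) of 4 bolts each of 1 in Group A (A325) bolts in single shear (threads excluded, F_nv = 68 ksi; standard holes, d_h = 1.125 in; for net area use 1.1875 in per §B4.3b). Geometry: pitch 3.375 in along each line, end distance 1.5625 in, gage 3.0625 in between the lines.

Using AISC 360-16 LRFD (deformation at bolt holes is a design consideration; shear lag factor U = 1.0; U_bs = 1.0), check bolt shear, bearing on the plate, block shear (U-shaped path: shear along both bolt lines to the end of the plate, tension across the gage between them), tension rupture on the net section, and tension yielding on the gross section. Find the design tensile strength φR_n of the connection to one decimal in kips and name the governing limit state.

118.3 kips (gross-section yield governs)

Bolt shear: A_b = π(1)²/4 = 0.7854 in². φR_n = 0.75 × 68 × 0.7854 × 8 × 1 = 320.4 kips.
Bearing (0.3125 in plate, F_u = 58 ksi): end bolts L_c = 1.5625 − 1.125/2 = 1, R_n = min(1.2×1×0.3125×58, 2.4×1×0.3125×58) = 21.75 kips/bolt; interior L_c = 3.375 − 1.125 = 2.25, R_n = 43.5 kips/bolt. φR_n = 0.75 × (2×21.75 + 6×43.5) = 228.4 kips.
Block shear: shear path 2×[1.5625+3×3.375] = 2×11.6875 in, A_gv = 7.3047, A_nv = 2×(11.6875 − 3.5×1.1875)×0.3125 = 4.707 in²; tension across gage: (3.0625 − 1×1.1875)×0.3125 = 0.58594 in². R_n = min(0.6×58×4.707, 0.6×36×7.3047) + 1.0×58×0.58594 = min(163.8, 157.78) + 33.985 = 191.77 kips. φR_n = 0.75 × 191.77 = 143.8 kips.
Tension rupture (net): A_n = (11.6875 − 2×1.1875)×0.3125 = 2.9102 in² (U = 1.0, A_e = A_n). φR_n = 0.75 × 58 × 2.9102 = 126.6 kips.
Tension yield (gross): A_g = 11.6875×0.3125 = 3.6523 in². φR_n = 0.90 × 36 × 3.6523 = 118.3 kips.
Governing: min(320.4, 228.4, 143.8, 126.6, 118.3) = 118.3 kips → gross-section yield.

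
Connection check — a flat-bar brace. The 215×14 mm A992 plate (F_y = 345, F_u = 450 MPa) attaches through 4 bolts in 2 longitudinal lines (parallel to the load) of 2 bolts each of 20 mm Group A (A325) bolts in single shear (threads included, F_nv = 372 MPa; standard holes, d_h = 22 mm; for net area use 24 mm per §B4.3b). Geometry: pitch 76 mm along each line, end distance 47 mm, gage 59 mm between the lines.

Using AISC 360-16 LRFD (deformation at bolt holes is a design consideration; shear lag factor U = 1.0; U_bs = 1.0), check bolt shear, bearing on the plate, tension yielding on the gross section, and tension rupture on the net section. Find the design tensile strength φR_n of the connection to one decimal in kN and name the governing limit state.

350.6 kN (bolt shear governs)

Bolt shear: A_b = π(20)²/4 = 314.16 mm². φR_n = 0.75 × 372 × 314.16 × 4 × 1 = 350.6 kN.
Bearing (14 mm plate, F_u = 450 MPa): end bolts L_c = 47 − 22/2 = 36, R_n = min(1.2×36×14×450, 2.4×20×14×450) = 272.16 kN/bolt; interior L_c = 76 − 22 = 54, R_n = 302.4 kN/bolt. φR_n = 0.75 × (2×272.16 + 2×302.4) = 861.8 kN.
Tension yield (gross): A_g = 215×14 = 3010 mm². φR_n = 0.90 × 345 × 3010 = 934.6 kN.
Tension rupture (net): A_n = (215 − 2×24)×14 = 2338 mm² (U = 1.0, A_e = A_n). φR_n = 0.75 × 450 × 2338 = 789.1 kN.
Governing: min(350.6, 861.8, 934.6, 789.1) = 350.6 kN → bolt shear.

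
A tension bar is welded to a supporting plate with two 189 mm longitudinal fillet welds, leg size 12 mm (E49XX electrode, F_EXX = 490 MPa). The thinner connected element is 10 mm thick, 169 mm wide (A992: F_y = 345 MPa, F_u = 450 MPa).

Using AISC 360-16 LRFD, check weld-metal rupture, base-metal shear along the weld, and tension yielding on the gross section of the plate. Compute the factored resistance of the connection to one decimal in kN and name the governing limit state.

524.7 kN (gross-section yield governs)

Weld metal: throat = 0.707×12 = 8.484 mm, L = 2×189 = 378 mm. φR_n = 0.75 × 0.6 × 490 × 8.484 × 378 = 707.1 kN.
Base metal shear (10 mm plate): yield φR_n = 1.0×0.6×345×10×378 = 782.5 kN; rupture φR_n = 0.75×0.6×450×10×378 = 765.5 kN; take 765.5 kN (rupture).
Tension yield (gross): A_g = 169×10 = 1690 mm². φR_n = 0.90 × 345 × 1690 = 524.7 kN.
Governing: min(707.1, 765.5, 524.7) = 524.7 kN → gross-section yield.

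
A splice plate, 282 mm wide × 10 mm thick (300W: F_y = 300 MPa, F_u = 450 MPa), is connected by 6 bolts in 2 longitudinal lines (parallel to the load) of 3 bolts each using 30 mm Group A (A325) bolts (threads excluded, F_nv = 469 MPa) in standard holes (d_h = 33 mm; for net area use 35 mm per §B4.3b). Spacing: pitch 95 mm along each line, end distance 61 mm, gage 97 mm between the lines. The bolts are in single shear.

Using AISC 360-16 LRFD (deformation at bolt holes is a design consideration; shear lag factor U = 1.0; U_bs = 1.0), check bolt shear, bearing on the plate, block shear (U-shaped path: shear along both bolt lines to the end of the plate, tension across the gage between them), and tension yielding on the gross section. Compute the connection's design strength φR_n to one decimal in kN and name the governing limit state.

Bolt shear: A_b = π(30)²/4 = 706.86 mm². φR_n = 0.75 × 469 × 706.86 × 6 × 1 = 1491.8 kN.
Bearing (10 mm plate, F_u = 450 MPa): end bolts L_c = 61 − 33/2 = 44.5, R_n = min(1.2×44.5×10×450, 2.4×30×10×450) = 240.3 kN/bolt; interior L_c = 95 − 33 = 62, R_n = 324 kN/bolt. φR_n = 0.75 × (2×240.3 + 4×324) = 1332.5 kN.
Block shear: shear path 2×[61+2×95] = 2×251 mm, A_gv = 5020, A_nv = 2×(251 − 2.5×35)×10 = 3270 mm²; tension across gage: (97 − 1×35)×10 = 620 mm². R_n = min(0.6×450×3270, 0.6×300×5020) + 1.0×450×620 = min(882.9, 903.6) + 279 = 1161.9 kN. φR_n = 0.75 × 1161.9 = 871.4 kN.
Tension yield (gross): A_g = 282×10 = 2820 mm². φR_n = 0.90 × 300 × 2820 = 761.4 kN.
Governing: min(1491.8, 1332.5, 871.4, 761.4) = 761.4 kN → gross-section yield.

761.4 kN (gross-section yield governs)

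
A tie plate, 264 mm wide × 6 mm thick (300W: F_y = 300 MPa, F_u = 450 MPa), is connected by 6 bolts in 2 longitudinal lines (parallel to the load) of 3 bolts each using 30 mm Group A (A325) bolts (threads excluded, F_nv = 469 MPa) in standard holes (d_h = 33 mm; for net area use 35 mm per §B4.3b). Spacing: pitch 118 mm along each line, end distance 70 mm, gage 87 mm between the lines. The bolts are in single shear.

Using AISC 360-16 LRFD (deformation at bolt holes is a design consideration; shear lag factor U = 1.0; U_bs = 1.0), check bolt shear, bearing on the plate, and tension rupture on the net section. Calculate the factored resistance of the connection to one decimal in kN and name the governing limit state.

Bolt shear: A_b = π(30)²/4 = 706.86 mm². φR_n = 0.75 × 469 × 706.86 × 6 × 1 = 1491.8 kN.
Bearing (6 mm plate, F_u = 450 MPa): end bolts L_c = 70 − 33/2 = 53.5, R_n = min(1.2×53.5×6×450, 2.4×30×6×450) = 173.34 kN/bolt; interior L_c = 118 − 33 = 85, R_n = 194.4 kN/bolt. φR_n = 0.75 × (2×173.34 + 4×194.4) = 843.2 kN.
Tension rupture (net): A_n = (264 − 2×35)×6 = 1164 mm² (U = 1.0, A_e = A_n). φR_n = 0.75 × 450 × 1164 = 392.9 kN.
Governing: min(1491.8, 843.2, 392.9) = 392.9 kN → net-section rupture.

392.9 kN (net-section rupture governs)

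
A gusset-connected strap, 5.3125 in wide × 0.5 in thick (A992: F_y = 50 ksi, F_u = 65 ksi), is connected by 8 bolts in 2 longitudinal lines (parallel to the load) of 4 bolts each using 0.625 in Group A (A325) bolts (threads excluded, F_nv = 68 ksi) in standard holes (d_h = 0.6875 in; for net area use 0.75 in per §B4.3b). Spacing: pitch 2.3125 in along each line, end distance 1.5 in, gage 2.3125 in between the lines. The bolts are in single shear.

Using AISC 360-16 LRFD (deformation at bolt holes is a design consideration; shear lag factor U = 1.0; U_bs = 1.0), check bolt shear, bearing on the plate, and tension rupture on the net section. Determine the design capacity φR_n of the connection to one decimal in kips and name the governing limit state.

92.9 kips (net-section rupture governs)

Bolt shear: A_b = π(0.625)²/4 = 0.3068 in². φR_n = 0.75 × 68 × 0.3068 × 8 × 1 = 125.2 kips.
Bearing (0.5 in plate, F_u = 65 ksi): end bolts L_c = 1.5 − 0.6875/2 = 1.15625, R_n = min(1.2×1.15625×0.5×65, 2.4×0.625×0.5×65) = 45.094 kips/bolt; interior L_c = 2.3125 − 0.6875 = 1.625, R_n = 48.75 kips/bolt. φR_n = 0.75 × (2×45.094 + 6×48.75) = 287.0 kips.
Tension rupture (net): A_n = (5.3125 − 2×0.75)×0.5 = 1.9063 in² (U = 1.0, A_e = A_n). φR_n = 0.75 × 65 × 1.9063 = 92.9 kips.
Governing: min(125.2, 287.0, 92.9) = 92.9 kips → net-section rupture.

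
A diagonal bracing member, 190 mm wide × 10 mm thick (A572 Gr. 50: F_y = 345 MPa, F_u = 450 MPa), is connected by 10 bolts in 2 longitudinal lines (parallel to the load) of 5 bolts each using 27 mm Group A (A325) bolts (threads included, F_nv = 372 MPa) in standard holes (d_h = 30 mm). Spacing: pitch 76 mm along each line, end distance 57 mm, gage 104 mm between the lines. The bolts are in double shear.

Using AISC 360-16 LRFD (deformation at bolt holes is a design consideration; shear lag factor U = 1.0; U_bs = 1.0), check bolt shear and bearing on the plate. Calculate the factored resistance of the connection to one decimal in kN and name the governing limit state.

1830.6 kN (bearing governs)

Bolt shear: A_b = π(27)²/4 = 572.56 mm². φR_n = 0.75 × 372 × 572.56 × 10 × 2 = 3194.9 kN.
Bearing (10 mm plate, F_u = 450 MPa): end bolts L_c = 57 − 30/2 = 42, R_n = min(1.2×42×10×450, 2.4×27×10×450) = 226.8 kN/bolt; interior L_c = 76 − 30 = 46, R_n = 248.4 kN/bolt. φR_n = 0.75 × (2×226.8 + 8×248.4) = 1830.6 kN.
Governing: min(3194.9, 1830.6) = 1830.6 kN → bearing.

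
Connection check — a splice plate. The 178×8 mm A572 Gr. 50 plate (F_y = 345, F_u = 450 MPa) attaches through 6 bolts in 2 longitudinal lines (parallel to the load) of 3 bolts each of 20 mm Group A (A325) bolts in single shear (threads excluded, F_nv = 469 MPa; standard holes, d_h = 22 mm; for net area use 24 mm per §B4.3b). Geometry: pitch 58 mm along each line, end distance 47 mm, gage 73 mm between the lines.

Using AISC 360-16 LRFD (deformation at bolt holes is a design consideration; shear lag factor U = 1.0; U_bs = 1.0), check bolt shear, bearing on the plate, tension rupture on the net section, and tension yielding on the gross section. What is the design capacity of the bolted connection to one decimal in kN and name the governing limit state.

351.0 kN (net-section rupture governs)

Bolt shear: A_b = π(20)²/4 = 314.16 mm². φR_n = 0.75 × 469 × 314.16 × 6 × 1 = 663.0 kN.
Bearing (8 mm plate, F_u = 450 MPa): end bolts L_c = 47 − 22/2 = 36, R_n = min(1.2×36×8×450, 2.4×20×8×450) = 155.52 kN/bolt; interior L_c = 58 − 22 = 36, R_n = 155.52 kN/bolt. φR_n = 0.75 × (2×155.52 + 4×155.52) = 699.8 kN.
Tension rupture (net): A_n = (178 − 2×24)×8 = 1040 mm² (U = 1.0, A_e = A_n). φR_n = 0.75 × 450 × 1040 = 351.0 kN.
Tension yield (gross): A_g = 178×8 = 1424 mm². φR_n = 0.90 × 345 × 1424 = 442.2 kN.
Governing: min(663.0, 699.8, 351.0, 442.2) = 351.0 kN → net-section rupture.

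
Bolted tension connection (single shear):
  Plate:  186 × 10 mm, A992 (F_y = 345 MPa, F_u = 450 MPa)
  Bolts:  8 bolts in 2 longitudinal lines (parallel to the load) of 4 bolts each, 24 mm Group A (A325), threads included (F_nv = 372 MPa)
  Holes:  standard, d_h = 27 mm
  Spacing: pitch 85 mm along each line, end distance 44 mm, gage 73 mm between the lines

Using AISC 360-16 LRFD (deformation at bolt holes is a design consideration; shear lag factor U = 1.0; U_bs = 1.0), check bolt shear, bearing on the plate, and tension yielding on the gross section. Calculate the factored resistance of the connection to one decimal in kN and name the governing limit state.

577.5 kN (gross-section yield governs)

Bolt shear: A_b = π(24)²/4 = 452.39 mm². φR_n = 0.75 × 372 × 452.39 × 8 × 1 = 1009.7 kN.
Bearing (10 mm plate, F_u = 450 MPa): end bolts L_c = 44 − 27/2 = 30.5, R_n = min(1.2×30.5×10×450, 2.4×24×10×450) = 164.7 kN/bolt; interior L_c = 85 − 27 = 58, R_n = 259.2 kN/bolt. φR_n = 0.75 × (2×164.7 + 6×259.2) = 1413.5 kN.
Tension yield (gross): A_g = 186×10 = 1860 mm². φR_n = 0.90 × 345 × 1860 = 577.5 kN.
Governing: min(1009.7, 1413.5, 577.5) = 577.5 kN → gross-section yield.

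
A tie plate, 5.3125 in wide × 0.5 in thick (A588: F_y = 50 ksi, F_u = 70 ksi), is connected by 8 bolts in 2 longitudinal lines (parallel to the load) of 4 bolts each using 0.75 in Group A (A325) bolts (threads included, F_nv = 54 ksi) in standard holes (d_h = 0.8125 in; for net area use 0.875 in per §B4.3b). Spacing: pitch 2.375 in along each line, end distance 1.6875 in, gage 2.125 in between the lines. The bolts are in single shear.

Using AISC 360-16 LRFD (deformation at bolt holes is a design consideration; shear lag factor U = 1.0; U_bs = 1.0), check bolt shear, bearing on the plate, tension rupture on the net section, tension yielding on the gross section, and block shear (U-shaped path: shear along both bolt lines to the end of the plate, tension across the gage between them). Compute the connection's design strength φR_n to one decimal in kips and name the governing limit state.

93.5 kips (net-section rupture governs)

Bolt shear: A_b = π(0.75)²/4 = 0.44179 in². φR_n = 0.75 × 54 × 0.44179 × 8 × 1 = 143.1 kips.
Bearing (0.5 in plate, F_u = 70 ksi): end bolts L_c = 1.6875 − 0.8125/2 = 1.28125, R_n = min(1.2×1.28125×0.5×70, 2.4×0.75×0.5×70) = 53.813 kips/bolt; interior L_c = 2.375 − 0.8125 = 1.5625, R_n = 63 kips/bolt. φR_n = 0.75 × (2×53.813 + 6×63) = 364.2 kips.
Tension rupture (net): A_n = (5.3125 − 2×0.875)×0.5 = 1.7813 in² (U = 1.0, A_e = A_n). φR_n = 0.75 × 70 × 1.7813 = 93.5 kips.
Tension yield (gross): A_g = 5.3125×0.5 = 2.6563 in². φR_n = 0.90 × 50 × 2.6563 = 119.5 kips.
Block shear: shear path 2×[1.6875+3×2.375] = 2×8.8125 in, A_gv = 8.8125, A_nv = 2×(8.8125 − 3.5×0.875)×0.5 = 5.75 in²; tension across gage: (2.125 − 1×0.875)×0.5 = 0.625 in². R_n = min(0.6×70×5.75, 0.6×50×8.8125) + 1.0×70×0.625 = min(241.5, 264.38) + 43.75 = 285.25 kips. φR_n = 0.75 × 285.25 = 213.9 kips.
Governing: min(143.1, 364.2, 93.5, 119.5, 213.9) = 93.5 kips → net-section rupture.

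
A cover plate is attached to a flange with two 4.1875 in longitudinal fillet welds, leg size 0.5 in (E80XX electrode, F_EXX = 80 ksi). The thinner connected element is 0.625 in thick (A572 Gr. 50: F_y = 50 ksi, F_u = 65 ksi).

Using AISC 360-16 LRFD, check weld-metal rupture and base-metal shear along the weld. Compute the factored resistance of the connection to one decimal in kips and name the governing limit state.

106.6 kips (weld metal governs)

Weld metal: throat = 0.707×0.5 = 0.3535 in, L = 2×4.1875 = 8.375 in. φR_n = 0.75 × 0.6 × 80 × 0.3535 × 8.375 = 106.6 kips.
Base metal shear (0.625 in plate): yield φR_n = 1.0×0.6×50×0.625×8.375 = 157.0 kips; rupture φR_n = 0.75×0.6×65×0.625×8.375 = 153.1 kips; take 153.1 kips (rupture).
Governing: min(106.6, 153.1) = 106.6 kips → weld metal.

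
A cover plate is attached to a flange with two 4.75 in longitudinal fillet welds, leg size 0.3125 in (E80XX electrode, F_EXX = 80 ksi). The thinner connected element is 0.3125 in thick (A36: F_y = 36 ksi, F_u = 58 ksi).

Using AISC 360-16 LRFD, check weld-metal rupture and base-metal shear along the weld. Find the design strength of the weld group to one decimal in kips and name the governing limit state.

64.1 kips (base-metal shear governs)

Weld metal: throat = 0.707×0.3125 = 0.22094 in, L = 2×4.75 = 9.5 in. φR_n = 0.75 × 0.6 × 80 × 0.22094 × 9.5 = 75.6 kips.
Base metal shear (0.3125 in plate): yield φR_n = 1.0×0.6×36×0.3125×9.5 = 64.1 kips; rupture φR_n = 0.75×0.6×58×0.3125×9.5 = 77.5 kips; take 64.1 kips (yield).
Governing: min(75.6, 64.1) = 64.1 kips → base-metal shear.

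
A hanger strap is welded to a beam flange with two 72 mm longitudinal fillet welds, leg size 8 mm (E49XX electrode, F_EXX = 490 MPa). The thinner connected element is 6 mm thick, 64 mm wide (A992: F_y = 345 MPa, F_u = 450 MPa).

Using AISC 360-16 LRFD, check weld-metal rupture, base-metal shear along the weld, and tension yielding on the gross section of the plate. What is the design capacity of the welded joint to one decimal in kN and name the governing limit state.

119.2 kN (gross-section yield governs)

Weld metal: throat = 0.707×8 = 5.656 mm, L = 2×72 = 144 mm. φR_n = 0.75 × 0.6 × 490 × 5.656 × 144 = 179.6 kN.
Base metal shear (6 mm plate): yield φR_n = 1.0×0.6×345×6×144 = 178.8 kN; rupture φR_n = 0.75×0.6×450×6×144 = 175.0 kN; take 175.0 kN (rupture).
Tension yield (gross): A_g = 64×6 = 384 mm². φR_n = 0.90 × 345 × 384 = 119.2 kN.
Governing: min(179.6, 175.0, 119.2) = 119.2 kN → gross-section yield.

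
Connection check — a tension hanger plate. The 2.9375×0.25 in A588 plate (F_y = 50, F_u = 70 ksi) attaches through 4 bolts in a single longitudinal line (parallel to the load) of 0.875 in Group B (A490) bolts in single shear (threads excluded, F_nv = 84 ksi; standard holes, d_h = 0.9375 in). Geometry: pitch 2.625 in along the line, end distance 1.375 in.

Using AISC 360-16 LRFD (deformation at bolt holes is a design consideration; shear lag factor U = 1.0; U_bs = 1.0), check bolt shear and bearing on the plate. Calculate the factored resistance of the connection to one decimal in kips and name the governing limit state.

94.0 kips (bearing governs)

Bolt shear: A_b = π(0.875)²/4 = 0.60132 in². φR_n = 0.75 × 84 × 0.60132 × 4 × 1 = 151.5 kips.
Bearing (0.25 in plate, F_u = 70 ksi): end bolts L_c = 1.375 − 0.9375/2 = 0.90625, R_n = min(1.2×0.90625×0.25×70, 2.4×0.875×0.25×70) = 19.031 kips/bolt; interior L_c = 2.625 − 0.9375 = 1.6875, R_n = 35.438 kips/bolt. φR_n = 0.75 × (1×19.031 + 3×35.438) = 94.0 kips.
Governing: min(151.5, 94.0) = 94.0 kips → bearing.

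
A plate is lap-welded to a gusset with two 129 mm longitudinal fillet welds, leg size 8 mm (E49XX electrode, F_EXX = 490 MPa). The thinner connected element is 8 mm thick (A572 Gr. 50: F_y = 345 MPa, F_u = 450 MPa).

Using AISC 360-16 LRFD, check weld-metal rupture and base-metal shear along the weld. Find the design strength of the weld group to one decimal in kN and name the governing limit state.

Weld metal: throat = 0.707×8 = 5.656 mm, L = 2×129 = 258 mm. φR_n = 0.75 × 0.6 × 490 × 5.656 × 258 = 321.8 kN.
Base metal shear (8 mm plate): yield φR_n = 1.0×0.6×345×8×258 = 427.2 kN; rupture φR_n = 0.75×0.6×450×8×258 = 418.0 kN; take 418.0 kN (rupture).
Governing: min(321.8, 418.0) = 321.8 kN → weld metal.

321.8 kN (weld metal governs)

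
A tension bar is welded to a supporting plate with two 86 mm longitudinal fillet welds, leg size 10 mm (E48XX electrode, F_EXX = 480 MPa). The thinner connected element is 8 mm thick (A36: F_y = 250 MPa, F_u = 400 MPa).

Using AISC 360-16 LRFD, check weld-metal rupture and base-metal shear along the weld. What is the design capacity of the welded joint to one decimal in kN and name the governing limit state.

Weld metal: throat = 0.707×10 = 7.07 mm, L = 2×86 = 172 mm. φR_n = 0.75 × 0.6 × 480 × 7.07 × 172 = 262.7 kN.
Base metal shear (8 mm plate): yield φR_n = 1.0×0.6×250×8×172 = 206.4 kN; rupture φR_n = 0.75×0.6×400×8×172 = 247.7 kN; take 206.4 kN (yield).
Governing: min(262.7, 206.4) = 206.4 kN → base-metal shear.

206.4 kN (base-metal shear governs)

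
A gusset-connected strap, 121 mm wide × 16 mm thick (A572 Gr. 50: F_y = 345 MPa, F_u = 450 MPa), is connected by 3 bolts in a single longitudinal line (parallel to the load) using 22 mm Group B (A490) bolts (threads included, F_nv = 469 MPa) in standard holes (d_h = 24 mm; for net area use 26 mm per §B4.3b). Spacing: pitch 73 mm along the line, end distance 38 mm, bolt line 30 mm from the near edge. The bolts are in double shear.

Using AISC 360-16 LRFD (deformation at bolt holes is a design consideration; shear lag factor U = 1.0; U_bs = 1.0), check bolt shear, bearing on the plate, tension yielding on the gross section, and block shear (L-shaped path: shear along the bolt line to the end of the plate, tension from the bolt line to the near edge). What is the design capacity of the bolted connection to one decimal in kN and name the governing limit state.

Bolt shear: A_b = π(22)²/4 = 380.13 mm². φR_n = 0.75 × 469 × 380.13 × 3 × 2 = 802.3 kN.
Bearing (16 mm plate, F_u = 450 MPa): end bolts L_c = 38 − 24/2 = 26, R_n = min(1.2×26×16×450, 2.4×22×16×450) = 224.64 kN/bolt; interior L_c = 73 − 24 = 49, R_n = 380.16 kN/bolt. φR_n = 0.75 × (1×224.64 + 2×380.16) = 738.7 kN.
Tension yield (gross): A_g = 121×16 = 1936 mm². φR_n = 0.90 × 345 × 1936 = 601.1 kN.
Block shear: shear path 1×[38+2×73] = 1×184 mm, A_gv = 2944, A_nv = 1×(184 − 2.5×26)×16 = 1904 mm²; tension to near edge: (30 − 0.5×26)×16 = 272 mm². R_n = min(0.6×450×1904, 0.6×345×2944) + 1.0×450×272 = min(514.08, 609.41) + 122.4 = 636.48 kN. φR_n = 0.75 × 636.48 = 477.4 kN.
Governing: min(802.3, 738.7, 601.1, 477.4) = 477.4 kN → block shear.

477.4 kN (block shear governs)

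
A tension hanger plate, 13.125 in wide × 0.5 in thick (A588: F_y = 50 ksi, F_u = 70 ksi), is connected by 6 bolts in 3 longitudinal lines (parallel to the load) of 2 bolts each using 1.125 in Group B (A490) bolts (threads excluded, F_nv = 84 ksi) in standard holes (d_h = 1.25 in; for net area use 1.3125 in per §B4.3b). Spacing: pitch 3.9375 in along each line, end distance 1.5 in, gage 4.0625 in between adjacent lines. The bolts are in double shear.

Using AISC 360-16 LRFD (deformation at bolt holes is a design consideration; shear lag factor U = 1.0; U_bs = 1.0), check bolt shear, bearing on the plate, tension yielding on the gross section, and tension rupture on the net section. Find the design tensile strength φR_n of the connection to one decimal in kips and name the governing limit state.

241.2 kips (net-section rupture governs)

Bolt shear: A_b = π(1.125)²/4 = 0.99402 in². φR_n = 0.75 × 84 × 0.99402 × 6 × 2 = 751.5 kips.
Bearing (0.5 in plate, F_u = 70 ksi): end bolts L_c = 1.5 − 1.25/2 = 0.875, R_n = min(1.2×0.875×0.5×70, 2.4×1.125×0.5×70) = 36.75 kips/bolt; interior L_c = 3.9375 − 1.25 = 2.6875, R_n = 94.5 kips/bolt. φR_n = 0.75 × (3×36.75 + 3×94.5) = 295.3 kips.
Tension yield (gross): A_g = 13.125×0.5 = 6.5625 in². φR_n = 0.90 × 50 × 6.5625 = 295.3 kips.
Tension rupture (net): A_n = (13.125 − 3×1.3125)×0.5 = 4.5938 in² (U = 1.0, A_e = A_n). φR_n = 0.75 × 70 × 4.5938 = 241.2 kips.
Governing: min(751.5, 295.3, 295.3, 241.2) = 241.2 kips → net-section rupture.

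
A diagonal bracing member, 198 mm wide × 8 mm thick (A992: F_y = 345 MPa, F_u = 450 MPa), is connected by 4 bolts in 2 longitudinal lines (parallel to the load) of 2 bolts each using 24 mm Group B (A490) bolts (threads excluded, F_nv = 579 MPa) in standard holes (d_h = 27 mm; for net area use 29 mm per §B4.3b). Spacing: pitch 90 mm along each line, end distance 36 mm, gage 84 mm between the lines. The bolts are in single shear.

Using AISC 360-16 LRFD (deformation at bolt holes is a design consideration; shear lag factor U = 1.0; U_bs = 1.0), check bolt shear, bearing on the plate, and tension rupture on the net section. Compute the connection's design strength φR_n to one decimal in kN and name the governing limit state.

378.0 kN (net-section rupture governs)

Bolt shear: A_b = π(24)²/4 = 452.39 mm². φR_n = 0.75 × 579 × 452.39 × 4 × 1 = 785.8 kN.
Bearing (8 mm plate, F_u = 450 MPa): end bolts L_c = 36 − 27/2 = 22.5, R_n = min(1.2×22.5×8×450, 2.4×24×8×450) = 97.2 kN/bolt; interior L_c = 90 − 27 = 63, R_n = 207.36 kN/bolt. φR_n = 0.75 × (2×97.2 + 2×207.36) = 456.8 kN.
Tension rupture (net): A_n = (198 − 2×29)×8 = 1120 mm² (U = 1.0, A_e = A_n). φR_n = 0.75 × 450 × 1120 = 378.0 kN.
Governing: min(785.8, 456.8, 378.0) = 378.0 kN → net-section rupture.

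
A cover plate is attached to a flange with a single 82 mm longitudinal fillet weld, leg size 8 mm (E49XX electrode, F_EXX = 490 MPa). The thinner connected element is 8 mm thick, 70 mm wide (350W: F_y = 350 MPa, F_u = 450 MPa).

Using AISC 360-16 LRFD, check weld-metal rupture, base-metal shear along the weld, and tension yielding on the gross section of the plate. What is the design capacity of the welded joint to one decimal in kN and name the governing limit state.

Weld metal: throat = 0.707×8 = 5.656 mm, L = 82 mm. φR_n = 0.75 × 0.6 × 490 × 5.656 × 82 = 102.3 kN.
Base metal shear (8 mm plate): yield φR_n = 1.0×0.6×350×8×82 = 137.8 kN; rupture φR_n = 0.75×0.6×450×8×82 = 132.8 kN; take 132.8 kN (rupture).
Tension yield (gross): A_g = 70×8 = 560 mm². φR_n = 0.90 × 350 × 560 = 176.4 kN.
Governing: min(102.3, 132.8, 176.4) = 102.3 kN → weld metal.

102.3 kN (weld metal governs)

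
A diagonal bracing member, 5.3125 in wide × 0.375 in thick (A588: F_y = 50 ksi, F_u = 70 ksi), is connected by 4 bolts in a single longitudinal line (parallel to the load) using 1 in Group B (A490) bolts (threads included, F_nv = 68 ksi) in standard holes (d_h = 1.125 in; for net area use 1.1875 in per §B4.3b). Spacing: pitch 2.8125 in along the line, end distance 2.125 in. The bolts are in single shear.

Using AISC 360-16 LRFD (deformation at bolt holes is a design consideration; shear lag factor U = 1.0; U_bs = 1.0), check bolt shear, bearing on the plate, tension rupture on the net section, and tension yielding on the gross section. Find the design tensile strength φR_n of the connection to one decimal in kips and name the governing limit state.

Bolt shear: A_b = π(1)²/4 = 0.7854 in². φR_n = 0.75 × 68 × 0.7854 × 4 × 1 = 160.2 kips.
Bearing (0.375 in plate, F_u = 70 ksi): end bolts L_c = 2.125 − 1.125/2 = 1.5625, R_n = min(1.2×1.5625×0.375×70, 2.4×1×0.375×70) = 49.219 kips/bolt; interior L_c = 2.8125 − 1.125 = 1.6875, R_n = 53.156 kips/bolt. φR_n = 0.75 × (1×49.219 + 3×53.156) = 156.5 kips.
Tension rupture (net): A_n = (5.3125 − 1×1.1875)×0.375 = 1.5469 in² (U = 1.0, A_e = A_n). φR_n = 0.75 × 70 × 1.5469 = 81.2 kips.
Tension yield (gross): A_g = 5.3125×0.375 = 1.9922 in². φR_n = 0.90 × 50 × 1.9922 = 89.6 kips.
Governing: min(160.2, 156.5, 81.2, 89.6) = 81.2 kips → net-section rupture.

81.2 kips (net-section rupture governs)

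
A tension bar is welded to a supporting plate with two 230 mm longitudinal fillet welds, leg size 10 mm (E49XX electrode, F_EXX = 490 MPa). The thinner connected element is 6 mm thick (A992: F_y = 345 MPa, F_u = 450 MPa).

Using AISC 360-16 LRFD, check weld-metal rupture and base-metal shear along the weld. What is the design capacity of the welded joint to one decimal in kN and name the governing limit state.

558.9 kN (base-metal shear governs)

Weld metal: throat = 0.707×10 = 7.07 mm, L = 2×230 = 460 mm. φR_n = 0.75 × 0.6 × 490 × 7.07 × 460 = 717.1 kN.
Base metal shear (6 mm plate): yield φR_n = 1.0×0.6×345×6×460 = 571.3 kN; rupture φR_n = 0.75×0.6×450×6×460 = 558.9 kN; take 558.9 kN (rupture).
Governing: min(717.1, 558.9) = 558.9 kN → base-metal shear.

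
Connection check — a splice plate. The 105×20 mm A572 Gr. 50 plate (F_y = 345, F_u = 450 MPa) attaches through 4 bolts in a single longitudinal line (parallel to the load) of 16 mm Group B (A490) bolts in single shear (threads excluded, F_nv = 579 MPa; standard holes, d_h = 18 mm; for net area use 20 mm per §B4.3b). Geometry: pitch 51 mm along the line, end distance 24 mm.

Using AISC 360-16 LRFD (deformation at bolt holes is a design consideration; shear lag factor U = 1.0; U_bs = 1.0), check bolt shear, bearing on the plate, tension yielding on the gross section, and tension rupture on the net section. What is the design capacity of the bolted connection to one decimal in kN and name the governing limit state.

Bolt shear: A_b = π(16)²/4 = 201.06 mm². φR_n = 0.75 × 579 × 201.06 × 4 × 1 = 349.2 kN.
Bearing (20 mm plate, F_u = 450 MPa): end bolts L_c = 24 − 18/2 = 15, R_n = min(1.2×15×20×450, 2.4×16×20×450) = 162 kN/bolt; interior L_c = 51 − 18 = 33, R_n = 345.6 kN/bolt. φR_n = 0.75 × (1×162 + 3×345.6) = 899.1 kN.
Tension yield (gross): A_g = 105×20 = 2100 mm². φR_n = 0.90 × 345 × 2100 = 652.1 kN.
Tension rupture (net): A_n = (105 − 1×20)×20 = 1700 mm² (U = 1.0, A_e = A_n). φR_n = 0.75 × 450 × 1700 = 573.8 kN.
Governing: min(349.2, 899.1, 652.1, 573.8) = 349.2 kN → bolt shear.

349.2 kN (bolt shear governs)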